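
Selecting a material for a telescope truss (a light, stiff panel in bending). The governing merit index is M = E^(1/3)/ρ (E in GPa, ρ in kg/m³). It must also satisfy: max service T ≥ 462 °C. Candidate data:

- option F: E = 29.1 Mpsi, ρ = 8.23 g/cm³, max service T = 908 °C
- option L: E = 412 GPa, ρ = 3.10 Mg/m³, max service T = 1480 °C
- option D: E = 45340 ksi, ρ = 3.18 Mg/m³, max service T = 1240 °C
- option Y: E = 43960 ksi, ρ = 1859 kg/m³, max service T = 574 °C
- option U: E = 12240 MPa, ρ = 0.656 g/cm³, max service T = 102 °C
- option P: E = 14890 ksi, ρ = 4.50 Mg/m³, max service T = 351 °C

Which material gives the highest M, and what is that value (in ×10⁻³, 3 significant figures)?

Screen on constraints: max service T ≥ 462 °C. Survivors: option F, option L, option D, option Y.
In SI units:
  option F: E = 200.6 GPa, ρ = 8230 kg/m³
  option L: E = 412.0 GPa, ρ = 3100 kg/m³
  option D: E = 312.6 GPa, ρ = 3180 kg/m³
  option Y: E = 303.1 GPa, ρ = 1859 kg/m³
  option Y: M = 3.61×10⁻³
  option L: M = 2.40×10⁻³
  option D: M = 2.13×10⁻³
  option F: M = 0.711×10⁻³
Option Y ranks first.

option Y, M = 3.61×10⁻³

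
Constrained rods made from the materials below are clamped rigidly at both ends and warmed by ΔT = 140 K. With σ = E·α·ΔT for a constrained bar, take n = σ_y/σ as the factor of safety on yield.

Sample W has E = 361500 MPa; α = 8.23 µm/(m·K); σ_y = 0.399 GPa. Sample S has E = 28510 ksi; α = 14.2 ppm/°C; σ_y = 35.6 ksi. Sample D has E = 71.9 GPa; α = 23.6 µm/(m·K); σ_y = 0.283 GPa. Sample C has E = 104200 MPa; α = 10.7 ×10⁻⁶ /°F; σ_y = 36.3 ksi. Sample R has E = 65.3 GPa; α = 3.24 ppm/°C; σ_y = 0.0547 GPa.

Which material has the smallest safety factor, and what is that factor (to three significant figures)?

Per material, after unit conversion:
  sample W: E = 361.5, α = 8.23, σ_y = 399.0 → σ = 417 MPa, n = 0.958
  sample S: E = 196.6, α = 14.2, σ_y = 245.5 → σ = 391 MPa, n = 0.628
  sample D: E = 71.90, α = 23.6, σ_y = 283.0 → σ = 238 MPa, n = 1.19
  sample C: E = 104.2, α = 19.3, σ_y = 250.3 → σ = 281 MPa, n = 0.891
  sample R: E = 65.30, α = 3.24, σ_y = 54.70 → σ = 29.6 MPa, n = 1.85
Smallest n: sample S with n = 0.628.

sample S, n = 0.628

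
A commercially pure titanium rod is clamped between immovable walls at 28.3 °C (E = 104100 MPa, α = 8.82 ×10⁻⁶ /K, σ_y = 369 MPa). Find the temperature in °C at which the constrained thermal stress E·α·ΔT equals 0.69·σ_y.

E = 104100 MPa = 104.1 GPa.
E·α·ΔT = 254.6 MPa ⇒ ΔT = 254.6 / (104.1×10³ × 8.82×10⁻⁶) = 277.3 K.
T = 28.3 + 277.3 = 305.6 °C.

306 °C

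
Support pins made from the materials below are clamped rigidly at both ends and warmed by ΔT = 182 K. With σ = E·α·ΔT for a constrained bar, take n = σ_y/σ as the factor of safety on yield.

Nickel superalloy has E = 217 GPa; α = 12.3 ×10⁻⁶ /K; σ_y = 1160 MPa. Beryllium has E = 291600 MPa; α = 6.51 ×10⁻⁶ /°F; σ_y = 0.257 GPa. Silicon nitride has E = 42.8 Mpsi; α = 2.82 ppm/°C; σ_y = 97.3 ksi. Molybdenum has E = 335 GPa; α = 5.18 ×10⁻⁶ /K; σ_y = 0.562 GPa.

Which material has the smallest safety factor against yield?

With everything in SI (GPa, ×10⁻⁶/K, MPa):
  nickel superalloy: E = 217.0, α = 12.3, σ_y = 1160 → σ = 486 MPa, n = 2.39
  beryllium: E = 291.6, α = 11.7, σ_y = 257.0 → σ = 622 MPa, n = 0.413
  silicon nitride: E = 295.1, α = 2.82, σ_y = 670.9 → σ = 151 MPa, n = 4.43
  molybdenum: E = 335.0, α = 5.18, σ_y = 562.0 → σ = 316 MPa, n = 1.78
The minimum is beryllium at n = 0.413.

beryllium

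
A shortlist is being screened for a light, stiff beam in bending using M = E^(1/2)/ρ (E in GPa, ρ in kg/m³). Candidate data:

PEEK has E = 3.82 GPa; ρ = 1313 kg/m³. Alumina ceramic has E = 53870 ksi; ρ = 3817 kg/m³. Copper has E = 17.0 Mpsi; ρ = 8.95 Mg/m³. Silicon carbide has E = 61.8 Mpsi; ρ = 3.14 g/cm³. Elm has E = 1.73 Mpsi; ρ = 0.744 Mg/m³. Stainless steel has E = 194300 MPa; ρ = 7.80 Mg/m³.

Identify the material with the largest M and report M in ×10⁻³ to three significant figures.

silicon carbide, M = 6.57×10⁻³

Convert each candidate to consistent units, then evaluate M:
  PEEK: E = 3.820 GPa, ρ = 1313 kg/m³
  alumina ceramic: E = 371.4 GPa, ρ = 3817 kg/m³
  copper: E = 117.2 GPa, ρ = 8950 kg/m³
  silicon carbide: E = 426.1 GPa, ρ = 3140 kg/m³
  elm: E = 11.93 GPa, ρ = 744.0 kg/m³
  stainless steel: E = 194.3 GPa, ρ = 7800 kg/m³
  silicon carbide: M = 6.57×10⁻³
  alumina ceramic: M = 5.05×10⁻³
  elm: M = 4.64×10⁻³
  stainless steel: M = 1.79×10⁻³
  PEEK: M = 1.49×10⁻³
  copper: M = 1.21×10⁻³
Highest index: silicon carbide.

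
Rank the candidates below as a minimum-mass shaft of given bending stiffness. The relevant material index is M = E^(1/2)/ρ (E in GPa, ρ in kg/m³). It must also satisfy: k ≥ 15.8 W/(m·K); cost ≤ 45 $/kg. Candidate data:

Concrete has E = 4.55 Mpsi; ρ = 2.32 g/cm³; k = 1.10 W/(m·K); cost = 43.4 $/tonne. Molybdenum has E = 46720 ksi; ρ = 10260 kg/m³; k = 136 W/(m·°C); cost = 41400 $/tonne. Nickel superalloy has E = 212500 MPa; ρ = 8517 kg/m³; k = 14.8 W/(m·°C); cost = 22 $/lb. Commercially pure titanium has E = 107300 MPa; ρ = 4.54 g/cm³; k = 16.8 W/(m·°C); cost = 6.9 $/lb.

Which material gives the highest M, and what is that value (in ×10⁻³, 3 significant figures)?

Screen on constraints: k ≥ 15.8 W/(m·K); cost ≤ 45 $/kg. Survivors: molybdenum, commercially pure titanium.
Convert each candidate to consistent units, then evaluate M:
  molybdenum: E = 322.1 GPa, ρ = 10260 kg/m³
  commercially pure titanium: E = 107.3 GPa, ρ = 4540 kg/m³
  commercially pure titanium: M = 2.28×10⁻³
  molybdenum: M = 1.75×10⁻³
Commercially pure titanium has the largest M.

commercially pure titanium, M = 2.28×10⁻³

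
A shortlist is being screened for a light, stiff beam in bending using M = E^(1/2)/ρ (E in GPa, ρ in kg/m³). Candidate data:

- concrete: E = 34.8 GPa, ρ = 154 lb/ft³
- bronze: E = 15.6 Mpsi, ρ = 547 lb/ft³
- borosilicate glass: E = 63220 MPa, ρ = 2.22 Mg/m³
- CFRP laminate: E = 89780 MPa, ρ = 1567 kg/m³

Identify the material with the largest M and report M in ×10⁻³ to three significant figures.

CFRP laminate, M = 6.05×10⁻³

Normalizing units and computing the index:
  concrete: E = 34.80 GPa, ρ = 2467 kg/m³
  bronze: E = 107.6 GPa, ρ = 8762 kg/m³
  borosilicate glass: E = 63.22 GPa, ρ = 2220 kg/m³
  CFRP laminate: E = 89.78 GPa, ρ = 1567 kg/m³
  CFRP laminate: M = 6.05×10⁻³
  borosilicate glass: M = 3.58×10⁻³
  concrete: M = 2.39×10⁻³
  bronze: M = 1.18×10⁻³
CFRP laminate ranks first.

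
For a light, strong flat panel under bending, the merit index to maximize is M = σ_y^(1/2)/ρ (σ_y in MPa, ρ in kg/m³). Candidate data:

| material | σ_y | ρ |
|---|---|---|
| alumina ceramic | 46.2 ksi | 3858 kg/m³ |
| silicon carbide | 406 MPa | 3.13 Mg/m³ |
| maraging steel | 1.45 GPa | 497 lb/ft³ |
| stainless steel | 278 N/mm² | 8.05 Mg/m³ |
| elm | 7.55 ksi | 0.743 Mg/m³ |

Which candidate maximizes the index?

Convert each candidate to consistent units, then evaluate M:
  alumina ceramic: σ_y = 318.5 MPa, ρ = 3858 kg/m³
  silicon carbide: σ_y = 406.0 MPa, ρ = 3130 kg/m³
  maraging steel: σ_y = 1450 MPa, ρ = 7961 kg/m³
  stainless steel: σ_y = 278.0 MPa, ρ = 8050 kg/m³
  elm: σ_y = 52.06 MPa, ρ = 743.0 kg/m³
  elm: M = 9.71×10⁻³
  silicon carbide: M = 6.44×10⁻³
  maraging steel: M = 4.78×10⁻³
  alumina ceramic: M = 4.63×10⁻³
  stainless steel: M = 2.07×10⁻³
Elm has the largest M.

elm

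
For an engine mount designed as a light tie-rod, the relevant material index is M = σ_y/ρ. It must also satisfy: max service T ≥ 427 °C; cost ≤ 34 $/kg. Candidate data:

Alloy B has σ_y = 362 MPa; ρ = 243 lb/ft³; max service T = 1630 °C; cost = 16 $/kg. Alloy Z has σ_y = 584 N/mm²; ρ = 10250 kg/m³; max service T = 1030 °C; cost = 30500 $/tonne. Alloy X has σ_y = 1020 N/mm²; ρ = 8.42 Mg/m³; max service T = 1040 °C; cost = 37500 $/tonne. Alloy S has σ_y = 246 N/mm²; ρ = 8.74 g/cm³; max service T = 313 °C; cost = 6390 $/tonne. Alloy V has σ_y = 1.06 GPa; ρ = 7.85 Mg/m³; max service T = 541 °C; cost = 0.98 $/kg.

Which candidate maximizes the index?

Screen on constraints: max service T ≥ 427 °C; cost ≤ 34 $/kg. Survivors: alloy B, alloy Z, alloy V.
In SI units:
  alloy B: σ_y = 362.0 MPa, ρ = 3892 kg/m³
  alloy Z: σ_y = 584.0 MPa, ρ = 10250 kg/m³
  alloy V: σ_y = 1060 MPa, ρ = 7850 kg/m³
  alloy V: M = 135 kN·m/kg
  alloy B: M = 93.0 kN·m/kg
  alloy Z: M = 57.0 kN·m/kg
Alloy V has the largest M.

alloy V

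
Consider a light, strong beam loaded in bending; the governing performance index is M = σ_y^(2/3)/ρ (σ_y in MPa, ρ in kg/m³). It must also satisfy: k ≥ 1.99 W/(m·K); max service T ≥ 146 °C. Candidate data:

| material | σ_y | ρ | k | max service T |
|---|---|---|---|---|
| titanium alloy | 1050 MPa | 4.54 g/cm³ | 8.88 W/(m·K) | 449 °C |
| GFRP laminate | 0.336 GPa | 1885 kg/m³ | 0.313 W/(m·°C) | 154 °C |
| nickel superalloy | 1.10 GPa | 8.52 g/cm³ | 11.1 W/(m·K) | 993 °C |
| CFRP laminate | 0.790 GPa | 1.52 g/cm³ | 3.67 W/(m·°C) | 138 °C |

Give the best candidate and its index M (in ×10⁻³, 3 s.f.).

Screen on constraints: k ≥ 1.99 W/(m·K); max service T ≥ 146 °C. Survivors: titanium alloy, nickel superalloy.
In SI units:
  titanium alloy: σ_y = 1050 MPa, ρ = 4540 kg/m³
  nickel superalloy: σ_y = 1100 MPa, ρ = 8520 kg/m³
  titanium alloy: M = 22.8×10⁻³
  nickel superalloy: M = 12.5×10⁻³
Titanium alloy has the largest M.

titanium alloy, M = 22.8×10⁻³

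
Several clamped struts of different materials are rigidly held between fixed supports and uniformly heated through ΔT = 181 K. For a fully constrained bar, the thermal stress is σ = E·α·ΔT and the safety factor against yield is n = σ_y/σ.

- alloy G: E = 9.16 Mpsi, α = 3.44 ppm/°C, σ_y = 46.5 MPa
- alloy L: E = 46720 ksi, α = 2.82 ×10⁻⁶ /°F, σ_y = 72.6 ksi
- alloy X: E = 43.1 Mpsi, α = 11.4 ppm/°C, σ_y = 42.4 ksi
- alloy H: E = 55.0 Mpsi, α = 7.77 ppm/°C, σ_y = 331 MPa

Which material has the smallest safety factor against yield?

In consistent units (E in GPa, α in ×10⁻⁶/K, σ_y in MPa):
  alloy G: E = 63.16, α = 3.44, σ_y = 46.50 → σ = 39.3 MPa, n = 1.18
  alloy L: E = 322.1, α = 5.08, σ_y = 500.6 → σ = 296 MPa, n = 1.69
  alloy X: E = 297.2, α = 11.4, σ_y = 292.3 → σ = 613 MPa, n = 0.477
  alloy H: E = 379.2, α = 7.77, σ_y = 331.0 → σ = 533 MPa, n = 0.621
Smallest n: alloy X with n = 0.477.

alloy X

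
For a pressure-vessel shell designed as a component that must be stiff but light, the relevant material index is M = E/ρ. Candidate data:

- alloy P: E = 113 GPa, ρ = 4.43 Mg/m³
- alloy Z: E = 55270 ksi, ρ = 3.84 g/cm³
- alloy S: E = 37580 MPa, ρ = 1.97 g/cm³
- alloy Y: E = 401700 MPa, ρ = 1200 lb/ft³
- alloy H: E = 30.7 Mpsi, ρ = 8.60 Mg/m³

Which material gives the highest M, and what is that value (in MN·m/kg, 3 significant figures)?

Convert each candidate to consistent units, then evaluate M:
  alloy P: E = 113.0 GPa, ρ = 4430 kg/m³
  alloy Z: E = 381.1 GPa, ρ = 3840 kg/m³
  alloy S: E = 37.58 GPa, ρ = 1970 kg/m³
  alloy Y: E = 401.7 GPa, ρ = 19220 kg/m³
  alloy H: E = 211.7 GPa, ρ = 8600 kg/m³
  alloy Z: M = 99.2 MN·m/kg
  alloy P: M = 25.5 MN·m/kg
  alloy H: M = 24.6 MN·m/kg
  alloy Y: M = 20.9 MN·m/kg
  alloy S: M = 19.1 MN·m/kg
Alloy Z ranks first.

alloy Z, M = 99.2 MN·m/kg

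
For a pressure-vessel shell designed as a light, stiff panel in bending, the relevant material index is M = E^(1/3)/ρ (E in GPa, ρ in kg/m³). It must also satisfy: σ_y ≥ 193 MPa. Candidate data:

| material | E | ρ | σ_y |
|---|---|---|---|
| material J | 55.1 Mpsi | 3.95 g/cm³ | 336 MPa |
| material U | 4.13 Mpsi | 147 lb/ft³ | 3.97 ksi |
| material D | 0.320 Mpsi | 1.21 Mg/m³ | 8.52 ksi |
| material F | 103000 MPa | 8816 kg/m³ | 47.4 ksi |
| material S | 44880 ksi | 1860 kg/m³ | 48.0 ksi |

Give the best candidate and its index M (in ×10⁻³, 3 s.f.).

Screen on constraints: σ_y ≥ 193 MPa. Survivors: material J, material F, material S.
Putting every candidate on a common basis:
  material J: E = 379.9 GPa, ρ = 3950 kg/m³
  material F: E = 103.0 GPa, ρ = 8816 kg/m³
  material S: E = 309.4 GPa, ρ = 1860 kg/m³
  material S: M = 3.64×10⁻³
  material J: M = 1.83×10⁻³
  material F: M = 0.532×10⁻³
Highest index: material S.

material S, M = 3.64×10⁻³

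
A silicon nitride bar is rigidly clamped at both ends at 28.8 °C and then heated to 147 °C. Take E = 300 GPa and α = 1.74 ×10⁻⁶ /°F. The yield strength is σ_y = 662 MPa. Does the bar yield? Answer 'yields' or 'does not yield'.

does not yield

α = 1.74×10⁻⁶/°F × 9/5 = 3.13×10⁻⁶/K.
ΔT = 118.2 K. Constrained thermal stress σ = E·α·ΔT = 300.0×10³ MPa × 3.13×10⁻⁶ × 118.2 = 111 MPa (compressive).
Compare to σ_y = 662 MPa: σ < σ_y, so it does not yield.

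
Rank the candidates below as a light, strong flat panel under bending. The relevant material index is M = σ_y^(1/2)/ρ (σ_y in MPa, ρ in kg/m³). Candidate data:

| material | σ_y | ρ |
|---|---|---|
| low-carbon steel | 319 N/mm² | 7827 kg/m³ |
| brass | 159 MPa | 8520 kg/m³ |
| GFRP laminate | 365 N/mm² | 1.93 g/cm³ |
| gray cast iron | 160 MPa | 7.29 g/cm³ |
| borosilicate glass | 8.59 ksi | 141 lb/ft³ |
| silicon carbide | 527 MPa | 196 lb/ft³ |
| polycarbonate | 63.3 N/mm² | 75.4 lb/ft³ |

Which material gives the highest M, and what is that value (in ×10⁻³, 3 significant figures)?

GFRP laminate, M = 9.90×10⁻³

Convert each candidate to consistent units, then evaluate M:
  low-carbon steel: σ_y = 319.0 MPa, ρ = 7827 kg/m³
  brass: σ_y = 159.0 MPa, ρ = 8520 kg/m³
  GFRP laminate: σ_y = 365.0 MPa, ρ = 1930 kg/m³
  gray cast iron: σ_y = 160.0 MPa, ρ = 7290 kg/m³
  borosilicate glass: σ_y = 59.23 MPa, ρ = 2259 kg/m³
  silicon carbide: σ_y = 527.0 MPa, ρ = 3140 kg/m³
  polycarbonate: σ_y = 63.30 MPa, ρ = 1208 kg/m³
  GFRP laminate: M = 9.90×10⁻³
  silicon carbide: M = 7.31×10⁻³
  polycarbonate: M = 6.59×10⁻³
  borosilicate glass: M = 3.41×10⁻³
  low-carbon steel: M = 2.28×10⁻³
  gray cast iron: M = 1.74×10⁻³
  brass: M = 1.48×10⁻³
GFRP laminate has the largest M.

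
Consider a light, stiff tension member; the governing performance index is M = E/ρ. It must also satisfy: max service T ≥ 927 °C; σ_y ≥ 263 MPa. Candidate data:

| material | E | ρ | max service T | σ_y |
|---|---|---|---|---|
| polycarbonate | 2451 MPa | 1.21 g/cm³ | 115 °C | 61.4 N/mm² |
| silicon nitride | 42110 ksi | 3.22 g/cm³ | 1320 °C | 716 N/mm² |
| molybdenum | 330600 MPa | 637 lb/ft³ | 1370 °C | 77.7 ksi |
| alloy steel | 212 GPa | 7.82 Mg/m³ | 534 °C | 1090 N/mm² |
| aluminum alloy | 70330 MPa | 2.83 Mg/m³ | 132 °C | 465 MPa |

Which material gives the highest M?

Screen on constraints: max service T ≥ 927 °C; σ_y ≥ 263 MPa. Survivors: silicon nitride, molybdenum.
Convert each candidate to consistent units, then evaluate M:
  silicon nitride: E = 290.3 GPa, ρ = 3220 kg/m³
  molybdenum: E = 330.6 GPa, ρ = 10200 kg/m³
  silicon nitride: M = 90.2 MN·m/kg
  molybdenum: M = 32.4 MN·m/kg
Silicon nitride has the largest M.

silicon nitride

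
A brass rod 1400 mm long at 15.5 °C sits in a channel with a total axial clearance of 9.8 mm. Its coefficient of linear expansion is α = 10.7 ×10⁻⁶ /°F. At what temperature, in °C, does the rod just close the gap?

379 °C

α = 10.7×10⁻⁶/°F × 9/5 = 19.3×10⁻⁶/K.
α·L₀·ΔT = 9.8 mm ⇒ ΔT = 9.8 / (19.3×10⁻⁶ × 1400.0) = 363.4 K.
T = 15.5 + 363.4 = 378.9 °C.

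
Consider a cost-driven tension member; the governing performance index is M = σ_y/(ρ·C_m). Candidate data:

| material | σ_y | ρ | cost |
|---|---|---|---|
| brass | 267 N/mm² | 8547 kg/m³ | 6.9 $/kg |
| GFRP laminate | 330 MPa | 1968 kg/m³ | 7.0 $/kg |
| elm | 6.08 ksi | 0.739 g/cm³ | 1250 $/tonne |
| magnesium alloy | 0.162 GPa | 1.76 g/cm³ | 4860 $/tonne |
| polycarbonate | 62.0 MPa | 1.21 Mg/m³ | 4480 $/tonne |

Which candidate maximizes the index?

Convert each candidate to consistent units, then evaluate M:
  brass: σ_y = 267.0 MPa, ρ = 8547 kg/m³, cost = 6.900 $/kg
  GFRP laminate: σ_y = 330.0 MPa, ρ = 1968 kg/m³, cost = 7.000 $/kg
  elm: σ_y = 41.92 MPa, ρ = 739.0 kg/m³, cost = 1.250 $/kg
  magnesium alloy: σ_y = 162.0 MPa, ρ = 1760 kg/m³, cost = 4.860 $/kg
  polycarbonate: σ_y = 62.00 MPa, ρ = 1210 kg/m³, cost = 4.480 $/kg
  elm: M = 45.4 kN·m per $
  GFRP laminate: M = 24.0 kN·m per $
  magnesium alloy: M = 18.9 kN·m per $
  polycarbonate: M = 11.4 kN·m per $
  brass: M = 4.53 kN·m per $
Elm has the largest M.

elm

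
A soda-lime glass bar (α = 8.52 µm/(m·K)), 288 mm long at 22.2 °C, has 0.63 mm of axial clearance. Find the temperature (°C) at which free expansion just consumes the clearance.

α·L₀·ΔT = 0.63 mm ⇒ ΔT = 0.63 / (8.52×10⁻⁶ × 288.0) = 256.7 K.
T = 22.2 + 256.7 = 278.9 °C.

279 °C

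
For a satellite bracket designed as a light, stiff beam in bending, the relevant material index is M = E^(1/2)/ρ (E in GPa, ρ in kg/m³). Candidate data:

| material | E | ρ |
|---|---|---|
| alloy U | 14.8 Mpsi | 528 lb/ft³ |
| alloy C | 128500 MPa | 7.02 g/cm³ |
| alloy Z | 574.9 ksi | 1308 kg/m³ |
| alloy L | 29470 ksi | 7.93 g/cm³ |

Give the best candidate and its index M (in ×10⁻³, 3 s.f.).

In SI units:
  alloy U: E = 102.0 GPa, ρ = 8458 kg/m³
  alloy C: E = 128.5 GPa, ρ = 7020 kg/m³
  alloy Z: E = 3.964 GPa, ρ = 1308 kg/m³
  alloy L: E = 203.2 GPa, ρ = 7930 kg/m³
  alloy L: M = 1.80×10⁻³
  alloy C: M = 1.61×10⁻³
  alloy Z: M = 1.52×10⁻³
  alloy U: M = 1.19×10⁻³
Alloy L ranks first.

alloy L, M = 1.80×10⁻³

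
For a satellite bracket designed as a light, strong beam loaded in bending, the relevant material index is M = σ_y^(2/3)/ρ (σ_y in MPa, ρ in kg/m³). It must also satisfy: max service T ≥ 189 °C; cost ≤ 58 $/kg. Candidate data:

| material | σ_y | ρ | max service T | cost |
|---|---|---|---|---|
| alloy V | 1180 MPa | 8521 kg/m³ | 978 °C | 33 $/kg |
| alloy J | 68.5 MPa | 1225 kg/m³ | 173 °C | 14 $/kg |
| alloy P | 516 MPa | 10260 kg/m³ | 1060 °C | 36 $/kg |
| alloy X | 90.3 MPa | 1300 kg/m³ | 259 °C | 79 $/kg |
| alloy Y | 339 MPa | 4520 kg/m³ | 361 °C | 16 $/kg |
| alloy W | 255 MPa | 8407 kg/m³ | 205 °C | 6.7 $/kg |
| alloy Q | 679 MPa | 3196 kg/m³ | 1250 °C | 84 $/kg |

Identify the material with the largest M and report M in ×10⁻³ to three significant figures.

alloy V, M = 13.1×10⁻³

Screen on constraints: max service T ≥ 189 °C; cost ≤ 58 $/kg. Survivors: alloy V, alloy P, alloy Y, alloy W.
Evaluate M for each candidate:
  alloy V: M = 13.1×10⁻³
  alloy Y: M = 10.8×10⁻³
  alloy P: M = 6.27×10⁻³
  alloy W: M = 4.78×10⁻³
Highest index: alloy V.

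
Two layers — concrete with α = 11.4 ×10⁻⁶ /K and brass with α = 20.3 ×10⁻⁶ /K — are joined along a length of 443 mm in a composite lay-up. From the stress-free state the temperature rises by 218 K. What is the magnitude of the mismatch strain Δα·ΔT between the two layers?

Δα = |11.4 − 20.3|×10⁻⁶/K = 8.90×10⁻⁶/K.
Mismatch strain = Δα·ΔT = 8.90×10⁻⁶ × 218.0 = 1.94×10⁻³.

1.94×10⁻³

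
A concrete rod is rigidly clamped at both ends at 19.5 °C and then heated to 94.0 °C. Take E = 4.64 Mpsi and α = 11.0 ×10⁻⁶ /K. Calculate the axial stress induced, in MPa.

E = 4.64 Mpsi = 31.99 GPa.
ΔT = 74.50 K. Constrained thermal stress σ = E·α·ΔT = 31.99×10³ MPa × 11.0×10⁻⁶ × 74.50 = 26.2 MPa (compressive).

26.2 MPa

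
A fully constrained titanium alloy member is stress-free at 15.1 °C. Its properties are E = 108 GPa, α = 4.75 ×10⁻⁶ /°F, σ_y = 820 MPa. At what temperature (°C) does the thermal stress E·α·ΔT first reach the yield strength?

α = 4.75×10⁻⁶/°F × 9/5 = 8.55×10⁻⁶/K.
E·α·ΔT = 820.0 MPa ⇒ ΔT = 820.0 / (108.0×10³ × 8.55×10⁻⁶) = 888.0 K.
T = 15.1 + 888.0 = 903.1 °C.

903 °C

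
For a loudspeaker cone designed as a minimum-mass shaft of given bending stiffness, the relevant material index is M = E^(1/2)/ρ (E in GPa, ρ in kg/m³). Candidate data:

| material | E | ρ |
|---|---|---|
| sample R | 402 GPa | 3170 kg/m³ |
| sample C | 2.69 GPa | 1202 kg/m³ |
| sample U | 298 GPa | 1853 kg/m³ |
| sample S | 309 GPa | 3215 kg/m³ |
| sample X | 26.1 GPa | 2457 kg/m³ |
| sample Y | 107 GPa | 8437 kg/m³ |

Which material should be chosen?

Per-candidate index values:
  sample U: M = 9.32×10⁻³
  sample R: M = 6.32×10⁻³
  sample S: M = 5.47×10⁻³
  sample X: M = 2.08×10⁻³
  sample C: M = 1.36×10⁻³
  sample Y: M = 1.23×10⁻³
Sample U ranks first.

sample U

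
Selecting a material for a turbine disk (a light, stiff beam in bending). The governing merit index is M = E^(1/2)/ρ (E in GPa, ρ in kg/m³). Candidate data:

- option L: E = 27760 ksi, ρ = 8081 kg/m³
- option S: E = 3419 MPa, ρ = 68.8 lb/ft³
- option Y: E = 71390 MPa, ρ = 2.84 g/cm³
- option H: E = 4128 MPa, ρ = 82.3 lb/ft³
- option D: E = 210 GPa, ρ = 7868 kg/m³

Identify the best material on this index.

Convert each candidate to consistent units, then evaluate M:
  option L: E = 191.4 GPa, ρ = 8081 kg/m³
  option S: E = 3.419 GPa, ρ = 1102 kg/m³
  option Y: E = 71.39 GPa, ρ = 2840 kg/m³
  option H: E = 4.128 GPa, ρ = 1318 kg/m³
  option D: E = 210.0 GPa, ρ = 7868 kg/m³
  option Y: M = 2.98×10⁻³
  option D: M = 1.84×10⁻³
  option L: M = 1.71×10⁻³
  option S: M = 1.68×10⁻³
  option H: M = 1.54×10⁻³
Option Y has the largest M.

option Y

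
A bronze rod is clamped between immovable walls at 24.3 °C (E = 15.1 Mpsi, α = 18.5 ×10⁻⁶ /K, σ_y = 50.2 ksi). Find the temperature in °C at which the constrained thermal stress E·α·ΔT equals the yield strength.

E = 15.1 Mpsi = 104.1 GPa.
σ_y = 50.2 ksi = 346.1 MPa.
E·α·ΔT = 346.1 MPa ⇒ ΔT = 346.1 / (104.1×10³ × 18.5×10⁻⁶) = 179.7 K.
T = 24.3 + 179.7 = 204.0 °C.

204 °C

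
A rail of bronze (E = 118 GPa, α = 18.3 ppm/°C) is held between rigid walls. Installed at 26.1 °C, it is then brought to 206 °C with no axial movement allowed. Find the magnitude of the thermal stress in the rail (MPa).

ΔT = 179.9 K. Constrained thermal stress σ = E·α·ΔT = 118.0×10³ MPa × 18.3×10⁻⁶ × 179.9 = 388 MPa (compressive).

388 MPa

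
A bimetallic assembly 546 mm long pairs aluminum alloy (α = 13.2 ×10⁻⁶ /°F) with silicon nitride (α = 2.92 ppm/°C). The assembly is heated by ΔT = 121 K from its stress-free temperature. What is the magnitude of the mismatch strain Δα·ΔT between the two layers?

aluminum alloy: α = 13.2×10⁻⁶/°F × 9/5 = 23.8×10⁻⁶/K.
Δα = |23.8 − 2.92|×10⁻⁶/K = 20.8×10⁻⁶/K.
Mismatch strain = Δα·ΔT = 20.8×10⁻⁶ × 121.0 = 2.52×10⁻³.

2.52×10⁻³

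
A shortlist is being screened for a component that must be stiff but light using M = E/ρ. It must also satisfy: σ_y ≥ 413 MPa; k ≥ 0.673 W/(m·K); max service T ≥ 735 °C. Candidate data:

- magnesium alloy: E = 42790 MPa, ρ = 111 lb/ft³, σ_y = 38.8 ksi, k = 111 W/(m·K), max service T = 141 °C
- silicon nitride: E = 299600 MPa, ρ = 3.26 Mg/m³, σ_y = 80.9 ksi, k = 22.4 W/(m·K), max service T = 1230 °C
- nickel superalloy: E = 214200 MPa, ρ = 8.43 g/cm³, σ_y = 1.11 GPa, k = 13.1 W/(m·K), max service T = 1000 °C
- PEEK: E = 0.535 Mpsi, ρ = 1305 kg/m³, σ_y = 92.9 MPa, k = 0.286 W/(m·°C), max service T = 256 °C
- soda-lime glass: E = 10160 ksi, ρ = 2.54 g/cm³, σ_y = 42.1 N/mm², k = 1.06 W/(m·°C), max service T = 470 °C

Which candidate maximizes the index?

Screen on constraints: σ_y ≥ 413 MPa; k ≥ 0.673 W/(m·K); max service T ≥ 735 °C. Survivors: silicon nitride, nickel superalloy.
In SI units:
  silicon nitride: E = 299.6 GPa, ρ = 3260 kg/m³
  nickel superalloy: E = 214.2 GPa, ρ = 8430 kg/m³
  silicon nitride: M = 91.9 MN·m/kg
  nickel superalloy: M = 25.4 MN·m/kg
Silicon nitride has the largest M.

silicon nitride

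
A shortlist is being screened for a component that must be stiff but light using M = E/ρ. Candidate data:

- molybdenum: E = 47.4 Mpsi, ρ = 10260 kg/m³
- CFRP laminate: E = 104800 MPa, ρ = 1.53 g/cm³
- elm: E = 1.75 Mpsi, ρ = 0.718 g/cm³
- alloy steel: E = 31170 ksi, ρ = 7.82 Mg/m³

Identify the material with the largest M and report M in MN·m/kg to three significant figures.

Convert each candidate to consistent units, then evaluate M:
  molybdenum: E = 326.8 GPa, ρ = 10260 kg/m³
  CFRP laminate: E = 104.8 GPa, ρ = 1530 kg/m³
  elm: E = 12.07 GPa, ρ = 718.0 kg/m³
  alloy steel: E = 214.9 GPa, ρ = 7820 kg/m³
  CFRP laminate: M = 68.5 MN·m/kg
  molybdenum: M = 31.9 MN·m/kg
  alloy steel: M = 27.5 MN·m/kg
  elm: M = 16.8 MN·m/kg
Highest index: CFRP laminate.

CFRP laminate, M = 68.5 MN·m/kg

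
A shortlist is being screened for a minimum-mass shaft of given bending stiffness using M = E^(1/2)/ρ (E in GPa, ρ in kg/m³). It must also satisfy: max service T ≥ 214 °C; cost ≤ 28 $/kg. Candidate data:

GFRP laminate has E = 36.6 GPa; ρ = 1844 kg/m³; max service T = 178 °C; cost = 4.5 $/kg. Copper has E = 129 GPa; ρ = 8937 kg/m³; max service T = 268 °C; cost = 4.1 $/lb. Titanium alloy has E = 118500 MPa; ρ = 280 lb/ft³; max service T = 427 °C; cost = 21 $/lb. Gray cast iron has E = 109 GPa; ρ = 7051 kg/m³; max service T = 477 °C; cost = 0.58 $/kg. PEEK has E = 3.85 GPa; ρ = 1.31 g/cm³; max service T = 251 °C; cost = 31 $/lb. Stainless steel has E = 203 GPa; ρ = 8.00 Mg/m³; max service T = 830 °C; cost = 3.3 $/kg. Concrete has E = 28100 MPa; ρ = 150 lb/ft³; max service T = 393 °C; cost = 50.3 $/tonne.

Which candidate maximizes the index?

Screen on constraints: max service T ≥ 214 °C; cost ≤ 28 $/kg. Survivors: copper, gray cast iron, stainless steel, concrete.
Putting every candidate on a common basis:
  copper: E = 129.0 GPa, ρ = 8937 kg/m³
  gray cast iron: E = 109.0 GPa, ρ = 7051 kg/m³
  stainless steel: E = 203.0 GPa, ρ = 8000 kg/m³
  concrete: E = 28.10 GPa, ρ = 2403 kg/m³
  concrete: M = 2.21×10⁻³
  stainless steel: M = 1.78×10⁻³
  gray cast iron: M = 1.48×10⁻³
  copper: M = 1.27×10⁻³
Concrete has the largest M.

concrete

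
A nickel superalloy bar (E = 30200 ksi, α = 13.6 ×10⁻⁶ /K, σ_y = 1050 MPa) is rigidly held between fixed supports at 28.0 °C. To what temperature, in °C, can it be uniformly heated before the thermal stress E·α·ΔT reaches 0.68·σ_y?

280 °C

E = 30200 ksi = 208.2 GPa.
E·α·ΔT = 714.0 MPa ⇒ ΔT = 714.0 / (208.2×10³ × 13.6×10⁻⁶) = 252.1 K.
T = 28.0 + 252.1 = 280.1 °C.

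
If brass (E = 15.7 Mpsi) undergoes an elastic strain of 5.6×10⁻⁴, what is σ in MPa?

60.6 MPa

E = 15.7 Mpsi = 108.2 GPa.
σ = E·ε = 108200 MPa × 5.6×10⁻⁴ = 60.6 MPa.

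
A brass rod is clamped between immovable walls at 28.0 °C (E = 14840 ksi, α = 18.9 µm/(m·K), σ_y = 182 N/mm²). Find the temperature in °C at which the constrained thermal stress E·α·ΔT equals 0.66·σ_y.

E = 14840 ksi = 102.3 GPa.
σ_y = 182 N/mm² = 182.0 MPa.
E·α·ΔT = 120.1 MPa ⇒ ΔT = 120.1 / (102.3×10³ × 18.9×10⁻⁶) = 62.12 K.
T = 28.0 + 62.12 = 90.12 °C.

90.1 °C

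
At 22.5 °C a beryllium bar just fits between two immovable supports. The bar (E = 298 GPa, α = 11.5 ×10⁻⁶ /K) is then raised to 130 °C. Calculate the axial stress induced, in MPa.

ΔT = 107.5 K. Constrained thermal stress σ = E·α·ΔT = 298.0×10³ MPa × 11.5×10⁻⁶ × 107.5 = 368 MPa (compressive).

368 MPa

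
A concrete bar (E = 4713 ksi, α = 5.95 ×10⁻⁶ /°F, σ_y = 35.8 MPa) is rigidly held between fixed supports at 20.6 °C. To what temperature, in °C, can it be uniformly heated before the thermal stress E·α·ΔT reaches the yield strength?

123 °C

E = 4713 ksi = 32.49 GPa.
α = 5.95×10⁻⁶/°F × 9/5 = 10.7×10⁻⁶/K.
E·α·ΔT = 35.80 MPa ⇒ ΔT = 35.80 / (32.49×10³ × 10.7×10⁻⁶) = 102.9 K.
T = 20.6 + 102.9 = 123.5 °C.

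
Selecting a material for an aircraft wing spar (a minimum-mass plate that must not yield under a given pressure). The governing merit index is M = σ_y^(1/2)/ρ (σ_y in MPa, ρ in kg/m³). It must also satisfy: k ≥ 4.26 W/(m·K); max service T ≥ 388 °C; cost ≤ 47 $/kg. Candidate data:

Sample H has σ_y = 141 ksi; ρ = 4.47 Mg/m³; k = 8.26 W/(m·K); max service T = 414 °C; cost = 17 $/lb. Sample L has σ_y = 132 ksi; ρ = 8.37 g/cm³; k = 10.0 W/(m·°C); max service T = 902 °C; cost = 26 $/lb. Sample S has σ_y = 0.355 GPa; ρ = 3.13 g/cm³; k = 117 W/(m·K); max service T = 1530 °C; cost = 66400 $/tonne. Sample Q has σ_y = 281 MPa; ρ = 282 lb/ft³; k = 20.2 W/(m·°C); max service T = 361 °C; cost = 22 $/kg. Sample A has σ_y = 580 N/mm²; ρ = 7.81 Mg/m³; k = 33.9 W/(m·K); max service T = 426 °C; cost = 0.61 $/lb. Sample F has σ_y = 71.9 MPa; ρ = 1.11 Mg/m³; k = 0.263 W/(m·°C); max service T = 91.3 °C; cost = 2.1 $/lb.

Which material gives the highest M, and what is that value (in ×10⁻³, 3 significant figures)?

Screen on constraints: k ≥ 4.26 W/(m·K); max service T ≥ 388 °C; cost ≤ 47 $/kg. Survivors: sample H, sample A.
Putting every candidate on a common basis:
  sample H: σ_y = 972.2 MPa, ρ = 4470 kg/m³
  sample A: σ_y = 580.0 MPa, ρ = 7810 kg/m³
  sample H: M = 6.98×10⁻³
  sample A: M = 3.08×10⁻³
Sample H has the largest M.

sample H, M = 6.98×10⁻³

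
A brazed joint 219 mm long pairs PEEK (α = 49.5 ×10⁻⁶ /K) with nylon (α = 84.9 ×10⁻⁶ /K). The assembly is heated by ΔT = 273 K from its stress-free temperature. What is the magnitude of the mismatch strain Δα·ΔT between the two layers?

Δα = |49.5 − 84.9|×10⁻⁶/K = 35.4×10⁻⁶/K.
Mismatch strain = Δα·ΔT = 35.4×10⁻⁶ × 273.0 = 9.66×10⁻³.

9.66×10⁻³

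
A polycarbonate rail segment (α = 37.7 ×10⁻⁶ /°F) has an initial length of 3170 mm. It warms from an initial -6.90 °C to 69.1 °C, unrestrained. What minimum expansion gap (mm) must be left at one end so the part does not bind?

16.3 mm

Convert α: 37.7×10⁻⁶/°F × (9/5) = 67.9×10⁻⁶/K.
ΔT = 69.1 − (-6.90) = 76.00 K.
ΔL = α·L₀·ΔT = 67.9×10⁻⁶ × 3170 mm × 76.00 K = 16.3 mm.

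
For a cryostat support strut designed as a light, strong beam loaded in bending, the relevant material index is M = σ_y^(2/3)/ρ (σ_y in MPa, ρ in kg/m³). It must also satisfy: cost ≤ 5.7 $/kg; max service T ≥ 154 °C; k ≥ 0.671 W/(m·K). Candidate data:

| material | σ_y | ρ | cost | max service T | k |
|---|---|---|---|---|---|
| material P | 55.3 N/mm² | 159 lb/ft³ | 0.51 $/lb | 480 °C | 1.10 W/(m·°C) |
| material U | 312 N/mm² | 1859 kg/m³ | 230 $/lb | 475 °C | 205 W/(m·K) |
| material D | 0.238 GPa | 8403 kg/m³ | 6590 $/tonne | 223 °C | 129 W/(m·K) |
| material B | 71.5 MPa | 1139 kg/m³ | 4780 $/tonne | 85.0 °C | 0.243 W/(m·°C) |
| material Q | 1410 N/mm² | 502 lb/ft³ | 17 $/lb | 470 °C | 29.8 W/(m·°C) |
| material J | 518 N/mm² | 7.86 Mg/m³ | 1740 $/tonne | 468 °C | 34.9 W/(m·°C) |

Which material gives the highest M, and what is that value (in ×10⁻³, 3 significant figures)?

Screen on constraints: cost ≤ 5.7 $/kg; max service T ≥ 154 °C; k ≥ 0.671 W/(m·K). Survivors: material P, material J.
Normalizing units and computing the index:
  material P: σ_y = 55.30 MPa, ρ = 2547 kg/m³
  material J: σ_y = 518.0 MPa, ρ = 7860 kg/m³
  material J: M = 8.21×10⁻³
  material P: M = 5.70×10⁻³
Material J has the largest M.

material J, M = 8.21×10⁻³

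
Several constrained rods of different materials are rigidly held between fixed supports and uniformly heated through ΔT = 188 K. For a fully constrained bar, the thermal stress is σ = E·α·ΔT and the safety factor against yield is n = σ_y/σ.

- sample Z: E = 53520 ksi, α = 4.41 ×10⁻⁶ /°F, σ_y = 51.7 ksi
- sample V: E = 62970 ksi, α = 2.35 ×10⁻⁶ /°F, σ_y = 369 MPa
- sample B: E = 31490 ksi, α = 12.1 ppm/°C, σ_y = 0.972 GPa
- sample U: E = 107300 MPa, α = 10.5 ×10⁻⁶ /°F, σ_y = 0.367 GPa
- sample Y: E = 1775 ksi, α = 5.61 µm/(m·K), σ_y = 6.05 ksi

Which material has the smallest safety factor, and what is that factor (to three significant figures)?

sample Z, n = 0.647

With everything in SI (GPa, ×10⁻⁶/K, MPa):
  sample Z: E = 369.0, α = 7.94, σ_y = 356.5 → σ = 551 MPa, n = 0.647
  sample V: E = 434.2, α = 4.23, σ_y = 369.0 → σ = 345 MPa, n = 1.07
  sample B: E = 217.1, α = 12.1, σ_y = 972.0 → σ = 494 MPa, n = 1.97
  sample U: E = 107.3, α = 18.9, σ_y = 367.0 → σ = 381 MPa, n = 0.963
  sample Y: E = 12.24, α = 5.61, σ_y = 41.71 → σ = 12.9 MPa, n = 3.23
The minimum is sample Z at n = 0.647.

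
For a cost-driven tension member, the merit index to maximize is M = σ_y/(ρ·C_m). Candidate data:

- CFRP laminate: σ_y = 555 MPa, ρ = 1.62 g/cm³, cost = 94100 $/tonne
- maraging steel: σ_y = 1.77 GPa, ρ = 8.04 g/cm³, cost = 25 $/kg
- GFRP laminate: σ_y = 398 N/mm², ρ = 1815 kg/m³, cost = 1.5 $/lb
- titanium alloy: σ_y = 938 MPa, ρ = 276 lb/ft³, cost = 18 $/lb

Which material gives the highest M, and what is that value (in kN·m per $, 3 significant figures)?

GFRP laminate, M = 66.3 kN·m per $

Normalizing units and computing the index:
  CFRP laminate: σ_y = 555.0 MPa, ρ = 1620 kg/m³, cost = 94.10 $/kg
  maraging steel: σ_y = 1770 MPa, ρ = 8040 kg/m³, cost = 25.00 $/kg
  GFRP laminate: σ_y = 398.0 MPa, ρ = 1815 kg/m³, cost = 3.307 $/kg
  titanium alloy: σ_y = 938.0 MPa, ρ = 4421 kg/m³, cost = 39.68 $/kg
  GFRP laminate: M = 66.3 kN·m per $
  maraging steel: M = 8.81 kN·m per $
  titanium alloy: M = 5.35 kN·m per $
  CFRP laminate: M = 3.64 kN·m per $
Highest index: GFRP laminate.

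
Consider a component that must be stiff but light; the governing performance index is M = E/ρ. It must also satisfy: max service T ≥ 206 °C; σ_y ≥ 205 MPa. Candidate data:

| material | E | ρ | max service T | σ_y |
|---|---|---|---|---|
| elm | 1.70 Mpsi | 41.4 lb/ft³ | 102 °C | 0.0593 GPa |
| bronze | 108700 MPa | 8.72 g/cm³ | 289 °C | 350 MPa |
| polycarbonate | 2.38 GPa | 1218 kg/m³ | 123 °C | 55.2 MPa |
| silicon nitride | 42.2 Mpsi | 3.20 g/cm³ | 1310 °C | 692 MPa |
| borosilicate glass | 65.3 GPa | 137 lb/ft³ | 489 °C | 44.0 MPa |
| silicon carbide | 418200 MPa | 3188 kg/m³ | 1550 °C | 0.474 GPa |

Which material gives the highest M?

Screen on constraints: max service T ≥ 206 °C; σ_y ≥ 205 MPa. Survivors: bronze, silicon nitride, silicon carbide.
Convert each candidate to consistent units, then evaluate M:
  bronze: E = 108.7 GPa, ρ = 8720 kg/m³
  silicon nitride: E = 291.0 GPa, ρ = 3200 kg/m³
  silicon carbide: E = 418.2 GPa, ρ = 3188 kg/m³
  silicon carbide: M = 131 MN·m/kg
  silicon nitride: M = 90.9 MN·m/kg
  bronze: M = 12.5 MN·m/kg
Highest index: silicon carbide.

silicon carbide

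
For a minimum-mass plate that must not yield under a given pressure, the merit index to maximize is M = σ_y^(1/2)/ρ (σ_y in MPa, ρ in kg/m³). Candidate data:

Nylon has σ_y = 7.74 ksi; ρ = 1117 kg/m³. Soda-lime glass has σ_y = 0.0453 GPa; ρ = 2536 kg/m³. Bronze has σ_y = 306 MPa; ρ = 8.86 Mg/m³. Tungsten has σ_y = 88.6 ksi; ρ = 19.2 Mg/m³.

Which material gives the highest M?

In SI units:
  nylon: σ_y = 53.37 MPa, ρ = 1117 kg/m³
  soda-lime glass: σ_y = 45.30 MPa, ρ = 2536 kg/m³
  bronze: σ_y = 306.0 MPa, ρ = 8860 kg/m³
  tungsten: σ_y = 610.9 MPa, ρ = 19200 kg/m³
  nylon: M = 6.54×10⁻³
  soda-lime glass: M = 2.65×10⁻³
  bronze: M = 1.97×10⁻³
  tungsten: M = 1.29×10⁻³
Highest index: nylon.

nylon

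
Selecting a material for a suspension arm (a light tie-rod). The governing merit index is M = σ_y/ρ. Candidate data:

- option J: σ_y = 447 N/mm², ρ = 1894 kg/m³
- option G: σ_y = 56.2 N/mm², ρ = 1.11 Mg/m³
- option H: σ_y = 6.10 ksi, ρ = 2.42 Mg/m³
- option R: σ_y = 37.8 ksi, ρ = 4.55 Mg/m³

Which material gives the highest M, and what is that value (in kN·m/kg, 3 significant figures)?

Normalizing units and computing the index:
  option J: σ_y = 447.0 MPa, ρ = 1894 kg/m³
  option G: σ_y = 56.20 MPa, ρ = 1110 kg/m³
  option H: σ_y = 42.06 MPa, ρ = 2420 kg/m³
  option R: σ_y = 260.6 MPa, ρ = 4550 kg/m³
  option J: M = 236 kN·m/kg
  option R: M = 57.3 kN·m/kg
  option G: M = 50.6 kN·m/kg
  option H: M = 17.4 kN·m/kg
Option J ranks first.

option J, M = 236 kN·m/kg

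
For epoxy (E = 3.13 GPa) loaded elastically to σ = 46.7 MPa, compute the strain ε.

ε = σ/E = 46.7 / 3130 = 0.0149.

0.0149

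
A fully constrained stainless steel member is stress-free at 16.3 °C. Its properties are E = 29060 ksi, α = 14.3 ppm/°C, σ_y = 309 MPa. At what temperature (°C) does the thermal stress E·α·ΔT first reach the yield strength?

E = 29060 ksi = 200.4 GPa.
E·α·ΔT = 309.0 MPa ⇒ ΔT = 309.0 / (200.4×10³ × 14.3×10⁻⁶) = 107.8 K.
T = 16.3 + 107.8 = 124.1 °C.

124 °C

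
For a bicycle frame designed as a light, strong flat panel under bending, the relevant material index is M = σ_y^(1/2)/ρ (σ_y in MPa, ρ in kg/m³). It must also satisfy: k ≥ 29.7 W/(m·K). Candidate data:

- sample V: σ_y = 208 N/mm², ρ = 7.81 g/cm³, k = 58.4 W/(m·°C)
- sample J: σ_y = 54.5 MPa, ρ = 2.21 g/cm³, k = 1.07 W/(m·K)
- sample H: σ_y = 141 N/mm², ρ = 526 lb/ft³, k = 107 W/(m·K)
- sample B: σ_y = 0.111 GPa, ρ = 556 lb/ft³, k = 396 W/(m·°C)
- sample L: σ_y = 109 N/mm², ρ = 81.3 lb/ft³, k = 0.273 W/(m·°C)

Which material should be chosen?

sample V

Screen on constraints: k ≥ 29.7 W/(m·K). Survivors: sample V, sample H, sample B.
Putting every candidate on a common basis:
  sample V: σ_y = 208.0 MPa, ρ = 7810 kg/m³
  sample H: σ_y = 141.0 MPa, ρ = 8426 kg/m³
  sample B: σ_y = 111.0 MPa, ρ = 8906 kg/m³
  sample V: M = 1.85×10⁻³
  sample H: M = 1.41×10⁻³
  sample B: M = 1.18×10⁻³
Sample V has the largest M.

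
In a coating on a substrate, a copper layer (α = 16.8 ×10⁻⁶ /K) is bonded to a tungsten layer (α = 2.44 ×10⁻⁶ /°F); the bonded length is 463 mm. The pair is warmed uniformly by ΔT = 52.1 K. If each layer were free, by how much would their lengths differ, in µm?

tungsten: α = 2.44×10⁻⁶/°F × 9/5 = 4.39×10⁻⁶/K.
Δα = |16.8 − 4.39|×10⁻⁶/K = 12.4×10⁻⁶/K.
ΔL_mismatch = Δα·L·ΔT = 12.4×10⁻⁶ × 463.0 mm × 52.1 K = 299 µm.

299 µm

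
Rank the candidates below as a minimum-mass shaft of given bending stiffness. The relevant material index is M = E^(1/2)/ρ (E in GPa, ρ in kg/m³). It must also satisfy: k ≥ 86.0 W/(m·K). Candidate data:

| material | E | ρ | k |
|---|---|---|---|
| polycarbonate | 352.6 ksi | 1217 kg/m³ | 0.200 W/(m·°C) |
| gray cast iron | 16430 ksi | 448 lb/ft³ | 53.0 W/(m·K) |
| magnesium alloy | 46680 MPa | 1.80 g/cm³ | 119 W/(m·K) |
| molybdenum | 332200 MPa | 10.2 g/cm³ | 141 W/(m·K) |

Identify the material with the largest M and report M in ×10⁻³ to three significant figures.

magnesium alloy, M = 3.80×10⁻³

Screen on constraints: k ≥ 86.0 W/(m·K). Survivors: magnesium alloy, molybdenum.
Normalizing units and computing the index:
  magnesium alloy: E = 46.68 GPa, ρ = 1800 kg/m³
  molybdenum: E = 332.2 GPa, ρ = 10200 kg/m³
  magnesium alloy: M = 3.80×10⁻³
  molybdenum: M = 1.79×10⁻³
Magnesium alloy has the largest M.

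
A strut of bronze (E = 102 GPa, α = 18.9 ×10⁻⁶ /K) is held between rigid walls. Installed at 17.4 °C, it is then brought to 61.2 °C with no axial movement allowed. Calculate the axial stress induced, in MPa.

ΔT = 43.80 K. Constrained thermal stress σ = E·α·ΔT = 102.0×10³ MPa × 18.9×10⁻⁶ × 43.80 = 84.4 MPa (compressive).

84.4 MPa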